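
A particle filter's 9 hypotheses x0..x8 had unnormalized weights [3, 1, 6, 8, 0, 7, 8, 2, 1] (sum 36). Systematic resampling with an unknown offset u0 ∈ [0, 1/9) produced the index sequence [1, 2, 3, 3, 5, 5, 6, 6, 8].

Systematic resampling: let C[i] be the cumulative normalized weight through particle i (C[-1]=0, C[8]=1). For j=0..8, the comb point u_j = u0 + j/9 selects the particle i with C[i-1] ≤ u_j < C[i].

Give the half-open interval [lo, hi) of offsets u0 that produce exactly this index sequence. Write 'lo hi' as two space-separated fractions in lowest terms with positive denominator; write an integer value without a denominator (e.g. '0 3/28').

1/12 1/9

C = [1/12, 1/9, 5/18, 1/2, 1/2, 25/36, 11/12, 35/36, 1]
j=0 picked index 1: u0 ∈ [1/12, 1/9)
j=1 picked index 2: u0 ∈ [0, 1/6)
j=2 picked index 3: u0 ∈ [1/18, 5/18)
j=3 picked index 3: u0 ∈ [-1/18, 1/6)
j=4 picked index 5: u0 ∈ [1/18, 1/4)
j=5 picked index 5: u0 ∈ [-1/18, 5/36)
j=6 picked index 6: u0 ∈ [1/36, 1/4)
j=7 picked index 6: u0 ∈ [-1/12, 5/36)
j=8 picked index 8: u0 ∈ [1/12, 1/9)
intersection: [1/12, 1/9)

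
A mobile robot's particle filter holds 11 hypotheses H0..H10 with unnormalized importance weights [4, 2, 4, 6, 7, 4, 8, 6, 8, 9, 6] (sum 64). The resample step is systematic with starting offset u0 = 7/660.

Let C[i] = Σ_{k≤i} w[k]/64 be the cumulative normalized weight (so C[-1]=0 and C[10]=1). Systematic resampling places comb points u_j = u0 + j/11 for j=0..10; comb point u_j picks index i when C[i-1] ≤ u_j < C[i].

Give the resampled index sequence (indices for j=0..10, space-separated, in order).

0 2 3 4 5 6 7 8 8 9 10

C = [1/16, 3/32, 5/32, 1/4, 23/64, 27/64, 35/64, 41/64, 49/64, 29/32, 1]
j=0: u_0=7/660 ∈ [0, 1/16) → index 0
j=1: u_1=67/660 ∈ [3/32, 5/32) → index 2
j=2: u_2=127/660 ∈ [5/32, 1/4) → index 3
j=3: u_3=17/60 ∈ [1/4, 23/64) → index 4
j=4: u_4=247/660 ∈ [23/64, 27/64) → index 5
j=5: u_5=307/660 ∈ [27/64, 35/64) → index 6
j=6: u_6=367/660 ∈ [35/64, 41/64) → index 7
j=7: u_7=427/660 ∈ [41/64, 49/64) → index 8
j=8: u_8=487/660 ∈ [41/64, 49/64) → index 8
j=9: u_9=547/660 ∈ [49/64, 29/32) → index 9
j=10: u_10=607/660 ∈ [29/32, 1) → index 10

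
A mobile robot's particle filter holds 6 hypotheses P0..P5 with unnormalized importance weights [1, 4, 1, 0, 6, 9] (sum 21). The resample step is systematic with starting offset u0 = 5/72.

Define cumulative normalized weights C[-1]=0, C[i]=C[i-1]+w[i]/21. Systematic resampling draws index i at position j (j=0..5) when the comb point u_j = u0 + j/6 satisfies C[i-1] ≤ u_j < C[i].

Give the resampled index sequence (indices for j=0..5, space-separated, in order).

1 1 4 4 5 5

C = [1/21, 5/21, 2/7, 2/7, 4/7, 1]
j=0: u_0=5/72 ∈ [1/21, 5/21) → index 1
j=1: u_1=17/72 ∈ [1/21, 5/21) → index 1
j=2: u_2=29/72 ∈ [2/7, 4/7) → index 4
j=3: u_3=41/72 ∈ [2/7, 4/7) → index 4
j=4: u_4=53/72 ∈ [4/7, 1) → index 5
j=5: u_5=65/72 ∈ [4/7, 1) → index 5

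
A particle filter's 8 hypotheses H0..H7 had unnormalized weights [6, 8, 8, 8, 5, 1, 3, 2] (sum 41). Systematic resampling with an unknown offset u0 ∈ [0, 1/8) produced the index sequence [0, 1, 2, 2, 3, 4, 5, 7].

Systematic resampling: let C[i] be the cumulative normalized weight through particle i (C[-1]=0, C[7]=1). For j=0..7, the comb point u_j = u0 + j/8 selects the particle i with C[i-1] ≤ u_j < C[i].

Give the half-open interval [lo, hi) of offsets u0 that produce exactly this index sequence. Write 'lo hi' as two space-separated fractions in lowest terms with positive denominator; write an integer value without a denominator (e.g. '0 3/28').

35/328 1/8

C = [6/41, 14/41, 22/41, 30/41, 35/41, 36/41, 39/41, 1]
j=0 picked index 0: u0 ∈ [0, 6/41)
j=1 picked index 1: u0 ∈ [7/328, 71/328)
j=2 picked index 2: u0 ∈ [15/164, 47/164)
j=3 picked index 2: u0 ∈ [-11/328, 53/328)
j=4 picked index 3: u0 ∈ [3/82, 19/82)
j=5 picked index 4: u0 ∈ [35/328, 75/328)
j=6 picked index 5: u0 ∈ [17/164, 21/164)
j=7 picked index 7: u0 ∈ [25/328, 1/8)
intersection: [35/328, 1/8)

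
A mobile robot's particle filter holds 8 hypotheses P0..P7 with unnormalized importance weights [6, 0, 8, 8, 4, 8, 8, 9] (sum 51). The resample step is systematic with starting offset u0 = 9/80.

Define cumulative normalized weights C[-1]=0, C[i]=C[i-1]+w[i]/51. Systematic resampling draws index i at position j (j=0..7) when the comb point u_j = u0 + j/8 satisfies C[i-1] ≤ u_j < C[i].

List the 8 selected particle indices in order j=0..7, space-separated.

0 2 3 4 5 6 7 7

C = [2/17, 2/17, 14/51, 22/51, 26/51, 2/3, 14/17, 1]
j=0: u_0=9/80 ∈ [0, 2/17) → index 0
j=1: u_1=19/80 ∈ [2/17, 14/51) → index 2
j=2: u_2=29/80 ∈ [14/51, 22/51) → index 3
j=3: u_3=39/80 ∈ [22/51, 26/51) → index 4
j=4: u_4=49/80 ∈ [26/51, 2/3) → index 5
j=5: u_5=59/80 ∈ [2/3, 14/17) → index 6
j=6: u_6=69/80 ∈ [14/17, 1) → index 7
j=7: u_7=79/80 ∈ [14/17, 1) → index 7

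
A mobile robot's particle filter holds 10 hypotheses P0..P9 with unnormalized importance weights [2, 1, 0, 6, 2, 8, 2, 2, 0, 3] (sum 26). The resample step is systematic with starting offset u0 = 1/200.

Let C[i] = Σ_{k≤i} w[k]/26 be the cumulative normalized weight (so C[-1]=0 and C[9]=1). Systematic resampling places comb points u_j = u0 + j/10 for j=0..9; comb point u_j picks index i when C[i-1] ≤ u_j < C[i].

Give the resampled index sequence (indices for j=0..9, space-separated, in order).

C = [1/13, 3/26, 3/26, 9/26, 11/26, 19/26, 21/26, 23/26, 23/26, 1]
j=0: u_0=1/200 ∈ [0, 1/13) → index 0
j=1: u_1=21/200 ∈ [1/13, 3/26) → index 1
j=2: u_2=41/200 ∈ [3/26, 9/26) → index 3
j=3: u_3=61/200 ∈ [3/26, 9/26) → index 3
j=4: u_4=81/200 ∈ [9/26, 11/26) → index 4
j=5: u_5=101/200 ∈ [11/26, 19/26) → index 5
j=6: u_6=121/200 ∈ [11/26, 19/26) → index 5
j=7: u_7=141/200 ∈ [11/26, 19/26) → index 5
j=8: u_8=161/200 ∈ [19/26, 21/26) → index 6
j=9: u_9=181/200 ∈ [23/26, 1) → index 9

0 1 3 3 4 5 5 5 6 9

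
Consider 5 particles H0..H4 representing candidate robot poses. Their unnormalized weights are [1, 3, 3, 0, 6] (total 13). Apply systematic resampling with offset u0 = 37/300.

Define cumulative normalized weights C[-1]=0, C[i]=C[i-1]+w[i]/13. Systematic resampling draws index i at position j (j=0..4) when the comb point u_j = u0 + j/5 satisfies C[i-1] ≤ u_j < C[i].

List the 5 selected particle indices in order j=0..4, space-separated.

1 2 2 4 4

C = [1/13, 4/13, 7/13, 7/13, 1]
j=0: u_0=37/300 ∈ [1/13, 4/13) → index 1
j=1: u_1=97/300 ∈ [4/13, 7/13) → index 2
j=2: u_2=157/300 ∈ [4/13, 7/13) → index 2
j=3: u_3=217/300 ∈ [7/13, 1) → index 4
j=4: u_4=277/300 ∈ [7/13, 1) → index 4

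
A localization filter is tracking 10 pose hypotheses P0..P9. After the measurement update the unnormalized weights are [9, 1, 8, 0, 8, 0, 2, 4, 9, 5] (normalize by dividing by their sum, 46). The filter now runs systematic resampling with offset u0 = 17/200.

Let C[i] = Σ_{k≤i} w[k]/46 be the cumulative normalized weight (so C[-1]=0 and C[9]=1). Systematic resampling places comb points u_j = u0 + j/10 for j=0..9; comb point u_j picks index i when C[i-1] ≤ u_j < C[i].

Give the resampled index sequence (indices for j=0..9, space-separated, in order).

C = [9/46, 5/23, 9/23, 9/23, 13/23, 13/23, 14/23, 16/23, 41/46, 1]
j=0: u_0=17/200 ∈ [0, 9/46) → index 0
j=1: u_1=37/200 ∈ [0, 9/46) → index 0
j=2: u_2=57/200 ∈ [5/23, 9/23) → index 2
j=3: u_3=77/200 ∈ [5/23, 9/23) → index 2
j=4: u_4=97/200 ∈ [9/23, 13/23) → index 4
j=5: u_5=117/200 ∈ [13/23, 14/23) → index 6
j=6: u_6=137/200 ∈ [14/23, 16/23) → index 7
j=7: u_7=157/200 ∈ [16/23, 41/46) → index 8
j=8: u_8=177/200 ∈ [16/23, 41/46) → index 8
j=9: u_9=197/200 ∈ [41/46, 1) → index 9

0 0 2 2 4 6 7 8 8 9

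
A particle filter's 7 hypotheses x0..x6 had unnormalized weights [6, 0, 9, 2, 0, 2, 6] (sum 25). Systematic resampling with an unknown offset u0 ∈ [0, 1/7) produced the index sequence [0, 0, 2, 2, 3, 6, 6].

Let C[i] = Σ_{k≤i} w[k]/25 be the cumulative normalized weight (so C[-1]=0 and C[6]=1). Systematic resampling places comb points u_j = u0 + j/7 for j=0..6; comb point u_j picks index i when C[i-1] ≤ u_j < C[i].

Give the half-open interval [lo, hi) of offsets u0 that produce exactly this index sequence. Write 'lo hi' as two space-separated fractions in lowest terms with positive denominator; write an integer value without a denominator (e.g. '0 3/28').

C = [6/25, 6/25, 3/5, 17/25, 17/25, 19/25, 1]
j=0 picked index 0: u0 ∈ [0, 6/25)
j=1 picked index 0: u0 ∈ [-1/7, 17/175)
j=2 picked index 2: u0 ∈ [-8/175, 11/35)
j=3 picked index 2: u0 ∈ [-33/175, 6/35)
j=4 picked index 3: u0 ∈ [1/35, 19/175)
j=5 picked index 6: u0 ∈ [8/175, 2/7)
j=6 picked index 6: u0 ∈ [-17/175, 1/7)
intersection: [8/175, 17/175)

8/175 17/175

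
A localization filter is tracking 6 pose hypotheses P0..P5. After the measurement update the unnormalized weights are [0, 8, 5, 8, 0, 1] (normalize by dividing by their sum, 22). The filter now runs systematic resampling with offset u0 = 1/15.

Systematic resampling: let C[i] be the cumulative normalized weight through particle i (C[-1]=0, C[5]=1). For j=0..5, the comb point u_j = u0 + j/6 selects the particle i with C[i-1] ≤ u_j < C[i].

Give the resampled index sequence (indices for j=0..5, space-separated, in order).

1 1 2 2 3 3

C = [0, 4/11, 13/22, 21/22, 21/22, 1]
j=0: u_0=1/15 ∈ [0, 4/11) → index 1
j=1: u_1=7/30 ∈ [0, 4/11) → index 1
j=2: u_2=2/5 ∈ [4/11, 13/22) → index 2
j=3: u_3=17/30 ∈ [4/11, 13/22) → index 2
j=4: u_4=11/15 ∈ [13/22, 21/22) → index 3
j=5: u_5=9/10 ∈ [13/22, 21/22) → index 3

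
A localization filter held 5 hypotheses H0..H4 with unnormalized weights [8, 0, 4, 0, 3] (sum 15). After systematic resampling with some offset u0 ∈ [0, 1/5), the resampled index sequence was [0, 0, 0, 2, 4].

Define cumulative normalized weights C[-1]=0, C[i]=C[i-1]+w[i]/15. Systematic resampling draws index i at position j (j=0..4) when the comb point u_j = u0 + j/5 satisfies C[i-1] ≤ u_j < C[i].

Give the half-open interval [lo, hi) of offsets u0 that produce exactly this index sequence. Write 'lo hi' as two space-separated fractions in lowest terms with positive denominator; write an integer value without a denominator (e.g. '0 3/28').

C = [8/15, 8/15, 4/5, 4/5, 1]
j=0 picked index 0: u0 ∈ [0, 8/15)
j=1 picked index 0: u0 ∈ [-1/5, 1/3)
j=2 picked index 0: u0 ∈ [-2/5, 2/15)
j=3 picked index 2: u0 ∈ [-1/15, 1/5)
j=4 picked index 4: u0 ∈ [0, 1/5)
intersection: [0, 2/15)

0 2/15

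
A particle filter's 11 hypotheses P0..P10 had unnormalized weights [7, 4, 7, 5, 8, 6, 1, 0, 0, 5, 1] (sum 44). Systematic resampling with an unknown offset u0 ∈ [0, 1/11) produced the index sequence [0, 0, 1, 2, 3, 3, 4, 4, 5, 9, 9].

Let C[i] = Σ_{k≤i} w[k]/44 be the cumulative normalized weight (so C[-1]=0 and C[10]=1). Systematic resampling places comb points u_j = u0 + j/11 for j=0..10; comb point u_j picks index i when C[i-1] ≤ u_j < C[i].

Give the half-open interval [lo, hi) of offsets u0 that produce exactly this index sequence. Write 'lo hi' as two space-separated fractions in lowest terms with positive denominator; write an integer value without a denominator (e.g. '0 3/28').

1/22 3/44

C = [7/44, 1/4, 9/22, 23/44, 31/44, 37/44, 19/22, 19/22, 19/22, 43/44, 1]
j=0 picked index 0: u0 ∈ [0, 7/44)
j=1 picked index 0: u0 ∈ [-1/11, 3/44)
j=2 picked index 1: u0 ∈ [-1/44, 3/44)
j=3 picked index 2: u0 ∈ [-1/44, 3/22)
j=4 picked index 3: u0 ∈ [1/22, 7/44)
j=5 picked index 3: u0 ∈ [-1/22, 3/44)
j=6 picked index 4: u0 ∈ [-1/44, 7/44)
j=7 picked index 4: u0 ∈ [-5/44, 3/44)
j=8 picked index 5: u0 ∈ [-1/44, 5/44)
j=9 picked index 9: u0 ∈ [1/22, 7/44)
j=10 picked index 9: u0 ∈ [-1/22, 3/44)
intersection: [1/22, 3/44)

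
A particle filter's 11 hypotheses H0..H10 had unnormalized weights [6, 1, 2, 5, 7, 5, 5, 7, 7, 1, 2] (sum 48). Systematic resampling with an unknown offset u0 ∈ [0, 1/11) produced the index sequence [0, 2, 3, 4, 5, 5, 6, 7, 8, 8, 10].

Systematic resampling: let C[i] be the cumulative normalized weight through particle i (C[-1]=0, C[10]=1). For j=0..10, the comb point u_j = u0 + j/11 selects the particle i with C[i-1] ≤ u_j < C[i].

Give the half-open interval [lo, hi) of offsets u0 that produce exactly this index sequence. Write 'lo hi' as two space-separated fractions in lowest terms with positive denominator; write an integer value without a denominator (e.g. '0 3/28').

13/176 23/264

C = [1/8, 7/48, 3/16, 7/24, 7/16, 13/24, 31/48, 19/24, 15/16, 23/24, 1]
j=0 picked index 0: u0 ∈ [0, 1/8)
j=1 picked index 2: u0 ∈ [29/528, 17/176)
j=2 picked index 3: u0 ∈ [1/176, 29/264)
j=3 picked index 4: u0 ∈ [5/264, 29/176)
j=4 picked index 5: u0 ∈ [13/176, 47/264)
j=5 picked index 5: u0 ∈ [-3/176, 23/264)
j=6 picked index 6: u0 ∈ [-1/264, 53/528)
j=7 picked index 7: u0 ∈ [5/528, 41/264)
j=8 picked index 8: u0 ∈ [17/264, 37/176)
j=9 picked index 8: u0 ∈ [-7/264, 21/176)
j=10 picked index 10: u0 ∈ [13/264, 1/11)
intersection: [13/176, 23/264)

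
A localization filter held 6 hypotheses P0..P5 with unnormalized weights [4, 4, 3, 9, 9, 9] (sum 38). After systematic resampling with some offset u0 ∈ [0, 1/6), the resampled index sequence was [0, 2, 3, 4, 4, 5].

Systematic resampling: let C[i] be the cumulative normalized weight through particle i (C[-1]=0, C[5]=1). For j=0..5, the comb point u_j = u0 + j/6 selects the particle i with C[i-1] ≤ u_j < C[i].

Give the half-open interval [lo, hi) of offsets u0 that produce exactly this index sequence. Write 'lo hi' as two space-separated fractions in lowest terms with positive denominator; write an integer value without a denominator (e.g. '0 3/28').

5/114 11/114

C = [2/19, 4/19, 11/38, 10/19, 29/38, 1]
j=0 picked index 0: u0 ∈ [0, 2/19)
j=1 picked index 2: u0 ∈ [5/114, 7/57)
j=2 picked index 3: u0 ∈ [-5/114, 11/57)
j=3 picked index 4: u0 ∈ [1/38, 5/19)
j=4 picked index 4: u0 ∈ [-8/57, 11/114)
j=5 picked index 5: u0 ∈ [-4/57, 1/6)
intersection: [5/114, 11/114)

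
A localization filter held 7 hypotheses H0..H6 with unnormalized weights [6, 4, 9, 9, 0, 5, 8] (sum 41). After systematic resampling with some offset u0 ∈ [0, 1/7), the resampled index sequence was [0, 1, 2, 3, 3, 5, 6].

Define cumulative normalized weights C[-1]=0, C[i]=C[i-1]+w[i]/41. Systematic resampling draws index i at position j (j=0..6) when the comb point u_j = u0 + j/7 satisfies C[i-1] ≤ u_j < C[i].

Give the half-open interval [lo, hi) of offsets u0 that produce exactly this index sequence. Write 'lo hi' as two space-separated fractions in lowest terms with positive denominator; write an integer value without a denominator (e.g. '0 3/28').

C = [6/41, 10/41, 19/41, 28/41, 28/41, 33/41, 1]
j=0 picked index 0: u0 ∈ [0, 6/41)
j=1 picked index 1: u0 ∈ [1/287, 29/287)
j=2 picked index 2: u0 ∈ [-12/287, 51/287)
j=3 picked index 3: u0 ∈ [10/287, 73/287)
j=4 picked index 3: u0 ∈ [-31/287, 32/287)
j=5 picked index 5: u0 ∈ [-9/287, 26/287)
j=6 picked index 6: u0 ∈ [-15/287, 1/7)
intersection: [10/287, 26/287)

10/287 26/287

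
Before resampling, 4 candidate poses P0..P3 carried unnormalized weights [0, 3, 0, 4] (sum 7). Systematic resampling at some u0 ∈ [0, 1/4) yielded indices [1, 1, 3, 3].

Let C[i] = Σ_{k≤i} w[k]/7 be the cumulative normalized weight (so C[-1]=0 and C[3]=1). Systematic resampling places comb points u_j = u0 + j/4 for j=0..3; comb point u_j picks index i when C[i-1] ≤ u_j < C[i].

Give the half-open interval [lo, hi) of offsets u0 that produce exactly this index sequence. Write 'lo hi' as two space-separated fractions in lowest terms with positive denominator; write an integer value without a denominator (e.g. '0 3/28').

C = [0, 3/7, 3/7, 1]
j=0 picked index 1: u0 ∈ [0, 3/7)
j=1 picked index 1: u0 ∈ [-1/4, 5/28)
j=2 picked index 3: u0 ∈ [-1/14, 1/2)
j=3 picked index 3: u0 ∈ [-9/28, 1/4)
intersection: [0, 5/28)

0 5/28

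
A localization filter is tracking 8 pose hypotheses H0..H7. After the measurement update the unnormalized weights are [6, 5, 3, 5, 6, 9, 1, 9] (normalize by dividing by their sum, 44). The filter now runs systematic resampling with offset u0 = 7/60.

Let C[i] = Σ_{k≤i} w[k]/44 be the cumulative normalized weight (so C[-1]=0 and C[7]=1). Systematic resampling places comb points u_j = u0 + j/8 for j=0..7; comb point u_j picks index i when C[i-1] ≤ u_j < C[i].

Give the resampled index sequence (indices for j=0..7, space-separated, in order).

0 1 3 4 5 5 7 7

C = [3/22, 1/4, 7/22, 19/44, 25/44, 17/22, 35/44, 1]
j=0: u_0=7/60 ∈ [0, 3/22) → index 0
j=1: u_1=29/120 ∈ [3/22, 1/4) → index 1
j=2: u_2=11/30 ∈ [7/22, 19/44) → index 3
j=3: u_3=59/120 ∈ [19/44, 25/44) → index 4
j=4: u_4=37/60 ∈ [25/44, 17/22) → index 5
j=5: u_5=89/120 ∈ [25/44, 17/22) → index 5
j=6: u_6=13/15 ∈ [35/44, 1) → index 7
j=7: u_7=119/120 ∈ [35/44, 1) → index 7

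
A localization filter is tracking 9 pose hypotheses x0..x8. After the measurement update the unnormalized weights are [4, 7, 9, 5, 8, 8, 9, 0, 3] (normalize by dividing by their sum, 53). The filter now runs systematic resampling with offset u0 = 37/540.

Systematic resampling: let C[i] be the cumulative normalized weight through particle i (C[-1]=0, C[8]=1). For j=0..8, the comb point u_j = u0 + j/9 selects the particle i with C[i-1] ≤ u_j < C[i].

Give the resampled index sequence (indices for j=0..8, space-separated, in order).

C = [4/53, 11/53, 20/53, 25/53, 33/53, 41/53, 50/53, 50/53, 1]
j=0: u_0=37/540 ∈ [0, 4/53) → index 0
j=1: u_1=97/540 ∈ [4/53, 11/53) → index 1
j=2: u_2=157/540 ∈ [11/53, 20/53) → index 2
j=3: u_3=217/540 ∈ [20/53, 25/53) → index 3
j=4: u_4=277/540 ∈ [25/53, 33/53) → index 4
j=5: u_5=337/540 ∈ [33/53, 41/53) → index 5
j=6: u_6=397/540 ∈ [33/53, 41/53) → index 5
j=7: u_7=457/540 ∈ [41/53, 50/53) → index 6
j=8: u_8=517/540 ∈ [50/53, 1) → index 8

0 1 2 3 4 5 5 6 8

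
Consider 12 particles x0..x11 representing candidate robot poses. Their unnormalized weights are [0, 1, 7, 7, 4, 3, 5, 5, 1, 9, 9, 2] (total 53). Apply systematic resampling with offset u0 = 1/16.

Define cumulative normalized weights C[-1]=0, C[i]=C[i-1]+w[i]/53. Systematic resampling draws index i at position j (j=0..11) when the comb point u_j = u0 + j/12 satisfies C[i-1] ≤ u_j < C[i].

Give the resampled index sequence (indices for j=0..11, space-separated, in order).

C = [0, 1/53, 8/53, 15/53, 19/53, 22/53, 27/53, 32/53, 33/53, 42/53, 51/53, 1]
j=0: u_0=1/16 ∈ [1/53, 8/53) → index 2
j=1: u_1=7/48 ∈ [1/53, 8/53) → index 2
j=2: u_2=11/48 ∈ [8/53, 15/53) → index 3
j=3: u_3=5/16 ∈ [15/53, 19/53) → index 4
j=4: u_4=19/48 ∈ [19/53, 22/53) → index 5
j=5: u_5=23/48 ∈ [22/53, 27/53) → index 6
j=6: u_6=9/16 ∈ [27/53, 32/53) → index 7
j=7: u_7=31/48 ∈ [33/53, 42/53) → index 9
j=8: u_8=35/48 ∈ [33/53, 42/53) → index 9
j=9: u_9=13/16 ∈ [42/53, 51/53) → index 10
j=10: u_10=43/48 ∈ [42/53, 51/53) → index 10
j=11: u_11=47/48 ∈ [51/53, 1) → index 11

2 2 3 4 5 6 7 9 9 10 10 11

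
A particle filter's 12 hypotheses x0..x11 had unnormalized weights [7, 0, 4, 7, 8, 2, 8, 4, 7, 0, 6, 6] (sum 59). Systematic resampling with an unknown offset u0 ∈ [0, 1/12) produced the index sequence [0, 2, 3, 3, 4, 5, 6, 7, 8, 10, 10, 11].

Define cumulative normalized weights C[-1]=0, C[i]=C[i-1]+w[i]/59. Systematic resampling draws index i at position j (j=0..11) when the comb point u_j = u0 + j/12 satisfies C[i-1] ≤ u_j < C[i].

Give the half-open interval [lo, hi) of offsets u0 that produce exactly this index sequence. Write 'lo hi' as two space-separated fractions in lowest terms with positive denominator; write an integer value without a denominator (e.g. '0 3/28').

11/236 13/236

C = [7/59, 7/59, 11/59, 18/59, 26/59, 28/59, 36/59, 40/59, 47/59, 47/59, 53/59, 1]
j=0 picked index 0: u0 ∈ [0, 7/59)
j=1 picked index 2: u0 ∈ [25/708, 73/708)
j=2 picked index 3: u0 ∈ [7/354, 49/354)
j=3 picked index 3: u0 ∈ [-15/236, 13/236)
j=4 picked index 4: u0 ∈ [-5/177, 19/177)
j=5 picked index 5: u0 ∈ [17/708, 41/708)
j=6 picked index 6: u0 ∈ [-3/118, 13/118)
j=7 picked index 7: u0 ∈ [19/708, 67/708)
j=8 picked index 8: u0 ∈ [2/177, 23/177)
j=9 picked index 10: u0 ∈ [11/236, 35/236)
j=10 picked index 10: u0 ∈ [-13/354, 23/354)
j=11 picked index 11: u0 ∈ [-13/708, 1/12)
intersection: [11/236, 13/236)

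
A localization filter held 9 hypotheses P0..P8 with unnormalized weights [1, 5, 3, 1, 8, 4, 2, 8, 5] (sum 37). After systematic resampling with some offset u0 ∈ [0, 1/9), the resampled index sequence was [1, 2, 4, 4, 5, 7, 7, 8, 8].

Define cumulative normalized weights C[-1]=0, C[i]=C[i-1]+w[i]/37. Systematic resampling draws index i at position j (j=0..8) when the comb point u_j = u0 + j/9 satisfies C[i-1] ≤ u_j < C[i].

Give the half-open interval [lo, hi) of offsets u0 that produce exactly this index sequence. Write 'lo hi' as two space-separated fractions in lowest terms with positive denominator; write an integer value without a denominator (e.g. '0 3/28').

31/333 1/9

C = [1/37, 6/37, 9/37, 10/37, 18/37, 22/37, 24/37, 32/37, 1]
j=0 picked index 1: u0 ∈ [1/37, 6/37)
j=1 picked index 2: u0 ∈ [17/333, 44/333)
j=2 picked index 4: u0 ∈ [16/333, 88/333)
j=3 picked index 4: u0 ∈ [-7/111, 17/111)
j=4 picked index 5: u0 ∈ [14/333, 50/333)
j=5 picked index 7: u0 ∈ [31/333, 103/333)
j=6 picked index 7: u0 ∈ [-2/111, 22/111)
j=7 picked index 8: u0 ∈ [29/333, 2/9)
j=8 picked index 8: u0 ∈ [-8/333, 1/9)
intersection: [31/333, 1/9)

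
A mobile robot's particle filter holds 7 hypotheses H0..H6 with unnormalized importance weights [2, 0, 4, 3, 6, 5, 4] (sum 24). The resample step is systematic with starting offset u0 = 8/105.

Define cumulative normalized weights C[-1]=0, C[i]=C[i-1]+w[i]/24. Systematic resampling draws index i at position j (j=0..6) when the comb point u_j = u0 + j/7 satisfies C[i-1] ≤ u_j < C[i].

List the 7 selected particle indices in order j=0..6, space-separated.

C = [1/12, 1/12, 1/4, 3/8, 5/8, 5/6, 1]
j=0: u_0=8/105 ∈ [0, 1/12) → index 0
j=1: u_1=23/105 ∈ [1/12, 1/4) → index 2
j=2: u_2=38/105 ∈ [1/4, 3/8) → index 3
j=3: u_3=53/105 ∈ [3/8, 5/8) → index 4
j=4: u_4=68/105 ∈ [5/8, 5/6) → index 5
j=5: u_5=83/105 ∈ [5/8, 5/6) → index 5
j=6: u_6=14/15 ∈ [5/6, 1) → index 6

0 2 3 4 5 5 6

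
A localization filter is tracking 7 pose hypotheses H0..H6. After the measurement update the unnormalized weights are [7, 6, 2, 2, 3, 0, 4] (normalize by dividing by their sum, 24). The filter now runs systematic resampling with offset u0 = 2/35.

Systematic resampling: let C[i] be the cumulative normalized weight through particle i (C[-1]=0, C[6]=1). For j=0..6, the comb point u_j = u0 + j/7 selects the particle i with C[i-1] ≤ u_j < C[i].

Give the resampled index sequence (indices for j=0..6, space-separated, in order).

C = [7/24, 13/24, 5/8, 17/24, 5/6, 5/6, 1]
j=0: u_0=2/35 ∈ [0, 7/24) → index 0
j=1: u_1=1/5 ∈ [0, 7/24) → index 0
j=2: u_2=12/35 ∈ [7/24, 13/24) → index 1
j=3: u_3=17/35 ∈ [7/24, 13/24) → index 1
j=4: u_4=22/35 ∈ [5/8, 17/24) → index 3
j=5: u_5=27/35 ∈ [17/24, 5/6) → index 4
j=6: u_6=32/35 ∈ [5/6, 1) → index 6

0 0 1 1 3 4 6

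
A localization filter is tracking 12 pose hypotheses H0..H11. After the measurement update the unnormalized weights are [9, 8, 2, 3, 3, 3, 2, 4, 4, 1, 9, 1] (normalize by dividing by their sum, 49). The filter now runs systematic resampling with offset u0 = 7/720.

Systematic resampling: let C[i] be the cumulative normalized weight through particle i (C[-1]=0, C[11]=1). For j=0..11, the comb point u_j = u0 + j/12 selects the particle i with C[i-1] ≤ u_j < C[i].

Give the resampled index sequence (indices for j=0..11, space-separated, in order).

C = [9/49, 17/49, 19/49, 22/49, 25/49, 4/7, 30/49, 34/49, 38/49, 39/49, 48/49, 1]
j=0: u_0=7/720 ∈ [0, 9/49) → index 0
j=1: u_1=67/720 ∈ [0, 9/49) → index 0
j=2: u_2=127/720 ∈ [0, 9/49) → index 0
j=3: u_3=187/720 ∈ [9/49, 17/49) → index 1
j=4: u_4=247/720 ∈ [9/49, 17/49) → index 1
j=5: u_5=307/720 ∈ [19/49, 22/49) → index 3
j=6: u_6=367/720 ∈ [22/49, 25/49) → index 4
j=7: u_7=427/720 ∈ [4/7, 30/49) → index 6
j=8: u_8=487/720 ∈ [30/49, 34/49) → index 7
j=9: u_9=547/720 ∈ [34/49, 38/49) → index 8
j=10: u_10=607/720 ∈ [39/49, 48/49) → index 10
j=11: u_11=667/720 ∈ [39/49, 48/49) → index 10

0 0 0 1 1 3 4 6 7 8 10 10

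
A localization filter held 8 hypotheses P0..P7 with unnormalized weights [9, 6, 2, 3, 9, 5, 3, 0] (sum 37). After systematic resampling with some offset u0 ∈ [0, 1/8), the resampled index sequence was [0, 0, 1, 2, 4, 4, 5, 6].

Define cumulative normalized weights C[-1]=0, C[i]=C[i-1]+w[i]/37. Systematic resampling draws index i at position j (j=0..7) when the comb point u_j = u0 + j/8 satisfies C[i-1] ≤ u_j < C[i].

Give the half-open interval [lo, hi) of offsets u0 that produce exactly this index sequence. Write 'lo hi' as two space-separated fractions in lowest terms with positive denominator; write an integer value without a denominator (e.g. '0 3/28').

C = [9/37, 15/37, 17/37, 20/37, 29/37, 34/37, 1, 1]
j=0 picked index 0: u0 ∈ [0, 9/37)
j=1 picked index 0: u0 ∈ [-1/8, 35/296)
j=2 picked index 1: u0 ∈ [-1/148, 23/148)
j=3 picked index 2: u0 ∈ [9/296, 25/296)
j=4 picked index 4: u0 ∈ [3/74, 21/74)
j=5 picked index 4: u0 ∈ [-25/296, 47/296)
j=6 picked index 5: u0 ∈ [5/148, 25/148)
j=7 picked index 6: u0 ∈ [13/296, 1/8)
intersection: [13/296, 25/296)

13/296 25/296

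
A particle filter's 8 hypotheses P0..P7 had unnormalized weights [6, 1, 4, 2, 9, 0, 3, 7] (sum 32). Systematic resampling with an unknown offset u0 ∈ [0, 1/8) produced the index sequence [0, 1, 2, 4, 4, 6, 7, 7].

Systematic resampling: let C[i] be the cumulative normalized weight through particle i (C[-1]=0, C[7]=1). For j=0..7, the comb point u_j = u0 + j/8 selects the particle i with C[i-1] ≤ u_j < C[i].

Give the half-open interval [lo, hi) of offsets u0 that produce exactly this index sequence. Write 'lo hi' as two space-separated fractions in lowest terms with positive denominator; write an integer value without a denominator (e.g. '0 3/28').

1/16 3/32

C = [3/16, 7/32, 11/32, 13/32, 11/16, 11/16, 25/32, 1]
j=0 picked index 0: u0 ∈ [0, 3/16)
j=1 picked index 1: u0 ∈ [1/16, 3/32)
j=2 picked index 2: u0 ∈ [-1/32, 3/32)
j=3 picked index 4: u0 ∈ [1/32, 5/16)
j=4 picked index 4: u0 ∈ [-3/32, 3/16)
j=5 picked index 6: u0 ∈ [1/16, 5/32)
j=6 picked index 7: u0 ∈ [1/32, 1/4)
j=7 picked index 7: u0 ∈ [-3/32, 1/8)
intersection: [1/16, 3/32)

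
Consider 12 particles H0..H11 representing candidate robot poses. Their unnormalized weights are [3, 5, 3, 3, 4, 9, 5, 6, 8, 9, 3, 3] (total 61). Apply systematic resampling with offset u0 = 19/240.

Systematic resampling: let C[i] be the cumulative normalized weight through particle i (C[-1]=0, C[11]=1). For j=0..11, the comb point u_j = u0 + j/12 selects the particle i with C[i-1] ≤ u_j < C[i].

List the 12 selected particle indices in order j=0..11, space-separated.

C = [3/61, 8/61, 11/61, 14/61, 18/61, 27/61, 32/61, 38/61, 46/61, 55/61, 58/61, 1]
j=0: u_0=19/240 ∈ [3/61, 8/61) → index 1
j=1: u_1=13/80 ∈ [8/61, 11/61) → index 2
j=2: u_2=59/240 ∈ [14/61, 18/61) → index 4
j=3: u_3=79/240 ∈ [18/61, 27/61) → index 5
j=4: u_4=33/80 ∈ [18/61, 27/61) → index 5
j=5: u_5=119/240 ∈ [27/61, 32/61) → index 6
j=6: u_6=139/240 ∈ [32/61, 38/61) → index 7
j=7: u_7=53/80 ∈ [38/61, 46/61) → index 8
j=8: u_8=179/240 ∈ [38/61, 46/61) → index 8
j=9: u_9=199/240 ∈ [46/61, 55/61) → index 9
j=10: u_10=73/80 ∈ [55/61, 58/61) → index 10
j=11: u_11=239/240 ∈ [58/61, 1) → index 11

1 2 4 5 5 6 7 8 8 9 10 11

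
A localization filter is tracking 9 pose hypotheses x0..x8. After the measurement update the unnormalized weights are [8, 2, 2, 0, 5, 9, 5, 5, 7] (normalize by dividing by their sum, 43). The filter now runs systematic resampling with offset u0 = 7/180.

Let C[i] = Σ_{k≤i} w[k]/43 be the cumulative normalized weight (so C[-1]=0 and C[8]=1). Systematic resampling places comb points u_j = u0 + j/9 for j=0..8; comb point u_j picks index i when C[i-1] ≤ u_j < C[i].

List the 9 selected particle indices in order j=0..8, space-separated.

0 0 2 4 5 5 6 7 8

C = [8/43, 10/43, 12/43, 12/43, 17/43, 26/43, 31/43, 36/43, 1]
j=0: u_0=7/180 ∈ [0, 8/43) → index 0
j=1: u_1=3/20 ∈ [0, 8/43) → index 0
j=2: u_2=47/180 ∈ [10/43, 12/43) → index 2
j=3: u_3=67/180 ∈ [12/43, 17/43) → index 4
j=4: u_4=29/60 ∈ [17/43, 26/43) → index 5
j=5: u_5=107/180 ∈ [17/43, 26/43) → index 5
j=6: u_6=127/180 ∈ [26/43, 31/43) → index 6
j=7: u_7=49/60 ∈ [31/43, 36/43) → index 7
j=8: u_8=167/180 ∈ [36/43, 1) → index 8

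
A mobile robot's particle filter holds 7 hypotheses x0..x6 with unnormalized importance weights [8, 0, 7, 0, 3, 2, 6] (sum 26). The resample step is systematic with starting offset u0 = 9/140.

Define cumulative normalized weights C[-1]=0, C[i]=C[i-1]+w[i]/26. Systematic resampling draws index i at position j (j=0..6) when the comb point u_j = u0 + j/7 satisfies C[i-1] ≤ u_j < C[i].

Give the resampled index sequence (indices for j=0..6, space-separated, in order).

0 0 2 2 4 6 6

C = [4/13, 4/13, 15/26, 15/26, 9/13, 10/13, 1]
j=0: u_0=9/140 ∈ [0, 4/13) → index 0
j=1: u_1=29/140 ∈ [0, 4/13) → index 0
j=2: u_2=7/20 ∈ [4/13, 15/26) → index 2
j=3: u_3=69/140 ∈ [4/13, 15/26) → index 2
j=4: u_4=89/140 ∈ [15/26, 9/13) → index 4
j=5: u_5=109/140 ∈ [10/13, 1) → index 6
j=6: u_6=129/140 ∈ [10/13, 1) → index 6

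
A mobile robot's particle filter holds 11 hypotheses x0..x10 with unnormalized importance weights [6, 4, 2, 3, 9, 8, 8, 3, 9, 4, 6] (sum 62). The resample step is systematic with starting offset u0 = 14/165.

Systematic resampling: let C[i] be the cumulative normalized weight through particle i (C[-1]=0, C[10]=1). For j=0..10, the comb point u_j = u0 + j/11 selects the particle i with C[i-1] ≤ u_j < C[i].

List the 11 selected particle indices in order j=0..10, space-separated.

C = [3/31, 5/31, 6/31, 15/62, 12/31, 16/31, 20/31, 43/62, 26/31, 28/31, 1]
j=0: u_0=14/165 ∈ [0, 3/31) → index 0
j=1: u_1=29/165 ∈ [5/31, 6/31) → index 2
j=2: u_2=4/15 ∈ [15/62, 12/31) → index 4
j=3: u_3=59/165 ∈ [15/62, 12/31) → index 4
j=4: u_4=74/165 ∈ [12/31, 16/31) → index 5
j=5: u_5=89/165 ∈ [16/31, 20/31) → index 6
j=6: u_6=104/165 ∈ [16/31, 20/31) → index 6
j=7: u_7=119/165 ∈ [43/62, 26/31) → index 8
j=8: u_8=134/165 ∈ [43/62, 26/31) → index 8
j=9: u_9=149/165 ∈ [26/31, 28/31) → index 9
j=10: u_10=164/165 ∈ [28/31, 1) → index 10

0 2 4 4 5 6 6 8 8 9 10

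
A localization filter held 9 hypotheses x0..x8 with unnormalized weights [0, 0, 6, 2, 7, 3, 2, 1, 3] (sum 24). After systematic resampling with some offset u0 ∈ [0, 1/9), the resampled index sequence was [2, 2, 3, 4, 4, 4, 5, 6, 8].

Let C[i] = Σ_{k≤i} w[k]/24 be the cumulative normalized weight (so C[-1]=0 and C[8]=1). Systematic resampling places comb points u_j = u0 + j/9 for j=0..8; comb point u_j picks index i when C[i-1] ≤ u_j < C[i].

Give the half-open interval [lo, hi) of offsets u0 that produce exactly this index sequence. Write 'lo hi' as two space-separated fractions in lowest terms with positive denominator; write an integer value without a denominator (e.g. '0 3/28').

C = [0, 0, 1/4, 1/3, 5/8, 3/4, 5/6, 7/8, 1]
j=0 picked index 2: u0 ∈ [0, 1/4)
j=1 picked index 2: u0 ∈ [-1/9, 5/36)
j=2 picked index 3: u0 ∈ [1/36, 1/9)
j=3 picked index 4: u0 ∈ [0, 7/24)
j=4 picked index 4: u0 ∈ [-1/9, 13/72)
j=5 picked index 4: u0 ∈ [-2/9, 5/72)
j=6 picked index 5: u0 ∈ [-1/24, 1/12)
j=7 picked index 6: u0 ∈ [-1/36, 1/18)
j=8 picked index 8: u0 ∈ [-1/72, 1/9)
intersection: [1/36, 1/18)

1/36 1/18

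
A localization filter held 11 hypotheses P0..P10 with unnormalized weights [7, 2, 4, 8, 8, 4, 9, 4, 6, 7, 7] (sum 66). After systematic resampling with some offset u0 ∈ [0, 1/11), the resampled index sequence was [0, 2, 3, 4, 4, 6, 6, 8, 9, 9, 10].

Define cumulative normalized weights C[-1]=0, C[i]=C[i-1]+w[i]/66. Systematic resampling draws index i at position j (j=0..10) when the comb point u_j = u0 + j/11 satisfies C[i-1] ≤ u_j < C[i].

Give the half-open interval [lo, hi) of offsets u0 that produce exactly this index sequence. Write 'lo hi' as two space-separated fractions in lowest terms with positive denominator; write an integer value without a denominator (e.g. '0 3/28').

2/33 5/66

C = [7/66, 3/22, 13/66, 7/22, 29/66, 1/2, 7/11, 23/33, 26/33, 59/66, 1]
j=0 picked index 0: u0 ∈ [0, 7/66)
j=1 picked index 2: u0 ∈ [1/22, 7/66)
j=2 picked index 3: u0 ∈ [1/66, 3/22)
j=3 picked index 4: u0 ∈ [1/22, 1/6)
j=4 picked index 4: u0 ∈ [-1/22, 5/66)
j=5 picked index 6: u0 ∈ [1/22, 2/11)
j=6 picked index 6: u0 ∈ [-1/22, 1/11)
j=7 picked index 8: u0 ∈ [2/33, 5/33)
j=8 picked index 9: u0 ∈ [2/33, 1/6)
j=9 picked index 9: u0 ∈ [-1/33, 5/66)
j=10 picked index 10: u0 ∈ [-1/66, 1/11)
intersection: [2/33, 5/66)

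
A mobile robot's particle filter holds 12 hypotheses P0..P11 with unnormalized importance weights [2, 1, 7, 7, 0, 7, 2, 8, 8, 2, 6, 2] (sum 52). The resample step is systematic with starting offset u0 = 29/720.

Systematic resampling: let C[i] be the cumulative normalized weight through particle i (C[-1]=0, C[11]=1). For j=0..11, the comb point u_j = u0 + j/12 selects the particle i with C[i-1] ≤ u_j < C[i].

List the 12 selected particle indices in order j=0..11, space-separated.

C = [1/26, 3/52, 5/26, 17/52, 17/52, 6/13, 1/2, 17/26, 21/26, 11/13, 25/26, 1]
j=0: u_0=29/720 ∈ [1/26, 3/52) → index 1
j=1: u_1=89/720 ∈ [3/52, 5/26) → index 2
j=2: u_2=149/720 ∈ [5/26, 17/52) → index 3
j=3: u_3=209/720 ∈ [5/26, 17/52) → index 3
j=4: u_4=269/720 ∈ [17/52, 6/13) → index 5
j=5: u_5=329/720 ∈ [17/52, 6/13) → index 5
j=6: u_6=389/720 ∈ [1/2, 17/26) → index 7
j=7: u_7=449/720 ∈ [1/2, 17/26) → index 7
j=8: u_8=509/720 ∈ [17/26, 21/26) → index 8
j=9: u_9=569/720 ∈ [17/26, 21/26) → index 8
j=10: u_10=629/720 ∈ [11/13, 25/26) → index 10
j=11: u_11=689/720 ∈ [11/13, 25/26) → index 10

1 2 3 3 5 5 7 7 8 8 10 10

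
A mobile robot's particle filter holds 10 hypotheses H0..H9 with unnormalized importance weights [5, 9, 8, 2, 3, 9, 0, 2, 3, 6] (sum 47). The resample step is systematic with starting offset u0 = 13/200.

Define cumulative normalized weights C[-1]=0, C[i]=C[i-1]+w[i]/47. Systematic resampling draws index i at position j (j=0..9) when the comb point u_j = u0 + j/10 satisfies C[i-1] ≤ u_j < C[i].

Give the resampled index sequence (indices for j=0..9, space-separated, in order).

C = [5/47, 14/47, 22/47, 24/47, 27/47, 36/47, 36/47, 38/47, 41/47, 1]
j=0: u_0=13/200 ∈ [0, 5/47) → index 0
j=1: u_1=33/200 ∈ [5/47, 14/47) → index 1
j=2: u_2=53/200 ∈ [5/47, 14/47) → index 1
j=3: u_3=73/200 ∈ [14/47, 22/47) → index 2
j=4: u_4=93/200 ∈ [14/47, 22/47) → index 2
j=5: u_5=113/200 ∈ [24/47, 27/47) → index 4
j=6: u_6=133/200 ∈ [27/47, 36/47) → index 5
j=7: u_7=153/200 ∈ [27/47, 36/47) → index 5
j=8: u_8=173/200 ∈ [38/47, 41/47) → index 8
j=9: u_9=193/200 ∈ [41/47, 1) → index 9

0 1 1 2 2 4 5 5 8 9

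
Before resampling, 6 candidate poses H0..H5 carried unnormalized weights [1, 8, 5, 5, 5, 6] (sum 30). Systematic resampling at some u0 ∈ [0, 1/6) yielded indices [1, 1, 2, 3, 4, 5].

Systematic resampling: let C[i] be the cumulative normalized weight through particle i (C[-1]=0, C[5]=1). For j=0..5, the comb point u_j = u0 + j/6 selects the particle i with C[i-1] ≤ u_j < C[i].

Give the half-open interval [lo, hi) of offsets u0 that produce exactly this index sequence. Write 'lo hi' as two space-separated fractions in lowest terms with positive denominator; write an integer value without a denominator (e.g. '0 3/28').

1/30 2/15

C = [1/30, 3/10, 7/15, 19/30, 4/5, 1]
j=0 picked index 1: u0 ∈ [1/30, 3/10)
j=1 picked index 1: u0 ∈ [-2/15, 2/15)
j=2 picked index 2: u0 ∈ [-1/30, 2/15)
j=3 picked index 3: u0 ∈ [-1/30, 2/15)
j=4 picked index 4: u0 ∈ [-1/30, 2/15)
j=5 picked index 5: u0 ∈ [-1/30, 1/6)
intersection: [1/30, 2/15)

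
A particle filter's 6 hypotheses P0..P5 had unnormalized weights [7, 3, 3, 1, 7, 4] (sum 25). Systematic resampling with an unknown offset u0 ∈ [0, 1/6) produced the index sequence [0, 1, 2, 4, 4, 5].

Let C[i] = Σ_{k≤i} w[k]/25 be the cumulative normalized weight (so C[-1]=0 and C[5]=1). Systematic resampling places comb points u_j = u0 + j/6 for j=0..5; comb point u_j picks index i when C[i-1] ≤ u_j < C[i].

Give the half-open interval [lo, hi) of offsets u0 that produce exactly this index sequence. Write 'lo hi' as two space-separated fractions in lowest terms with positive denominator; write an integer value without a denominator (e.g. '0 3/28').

C = [7/25, 2/5, 13/25, 14/25, 21/25, 1]
j=0 picked index 0: u0 ∈ [0, 7/25)
j=1 picked index 1: u0 ∈ [17/150, 7/30)
j=2 picked index 2: u0 ∈ [1/15, 14/75)
j=3 picked index 4: u0 ∈ [3/50, 17/50)
j=4 picked index 4: u0 ∈ [-8/75, 13/75)
j=5 picked index 5: u0 ∈ [1/150, 1/6)
intersection: [17/150, 1/6)

17/150 1/6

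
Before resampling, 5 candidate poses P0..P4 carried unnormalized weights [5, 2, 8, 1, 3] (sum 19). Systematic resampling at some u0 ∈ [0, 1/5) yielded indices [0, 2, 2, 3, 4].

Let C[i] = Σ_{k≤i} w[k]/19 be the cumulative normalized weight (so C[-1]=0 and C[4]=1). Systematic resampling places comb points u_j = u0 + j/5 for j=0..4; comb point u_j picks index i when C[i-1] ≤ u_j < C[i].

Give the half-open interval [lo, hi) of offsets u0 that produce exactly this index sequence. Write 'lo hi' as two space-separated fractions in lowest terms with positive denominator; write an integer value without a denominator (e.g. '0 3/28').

18/95 1/5

C = [5/19, 7/19, 15/19, 16/19, 1]
j=0 picked index 0: u0 ∈ [0, 5/19)
j=1 picked index 2: u0 ∈ [16/95, 56/95)
j=2 picked index 2: u0 ∈ [-3/95, 37/95)
j=3 picked index 3: u0 ∈ [18/95, 23/95)
j=4 picked index 4: u0 ∈ [4/95, 1/5)
intersection: [18/95, 1/5)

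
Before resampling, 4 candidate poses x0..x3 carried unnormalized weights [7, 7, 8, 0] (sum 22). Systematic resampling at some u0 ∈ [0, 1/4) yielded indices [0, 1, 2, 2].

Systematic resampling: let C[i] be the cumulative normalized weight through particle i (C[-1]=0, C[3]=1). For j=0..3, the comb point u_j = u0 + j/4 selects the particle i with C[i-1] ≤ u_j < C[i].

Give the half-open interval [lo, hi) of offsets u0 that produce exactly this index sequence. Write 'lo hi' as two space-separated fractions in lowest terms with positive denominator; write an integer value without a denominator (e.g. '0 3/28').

C = [7/22, 7/11, 1, 1]
j=0 picked index 0: u0 ∈ [0, 7/22)
j=1 picked index 1: u0 ∈ [3/44, 17/44)
j=2 picked index 2: u0 ∈ [3/22, 1/2)
j=3 picked index 2: u0 ∈ [-5/44, 1/4)
intersection: [3/22, 1/4)

3/22 1/4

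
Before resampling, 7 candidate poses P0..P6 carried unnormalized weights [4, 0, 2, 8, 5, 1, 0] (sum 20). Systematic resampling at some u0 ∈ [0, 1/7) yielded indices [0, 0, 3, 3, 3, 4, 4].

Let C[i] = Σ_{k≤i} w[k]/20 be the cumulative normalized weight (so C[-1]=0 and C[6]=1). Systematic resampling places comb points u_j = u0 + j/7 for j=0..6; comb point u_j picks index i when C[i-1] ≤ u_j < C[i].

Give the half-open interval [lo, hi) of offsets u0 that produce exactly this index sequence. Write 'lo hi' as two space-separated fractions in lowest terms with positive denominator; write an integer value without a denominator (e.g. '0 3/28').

C = [1/5, 1/5, 3/10, 7/10, 19/20, 1, 1]
j=0 picked index 0: u0 ∈ [0, 1/5)
j=1 picked index 0: u0 ∈ [-1/7, 2/35)
j=2 picked index 3: u0 ∈ [1/70, 29/70)
j=3 picked index 3: u0 ∈ [-9/70, 19/70)
j=4 picked index 3: u0 ∈ [-19/70, 9/70)
j=5 picked index 4: u0 ∈ [-1/70, 33/140)
j=6 picked index 4: u0 ∈ [-11/70, 13/140)
intersection: [1/70, 2/35)

1/70 2/35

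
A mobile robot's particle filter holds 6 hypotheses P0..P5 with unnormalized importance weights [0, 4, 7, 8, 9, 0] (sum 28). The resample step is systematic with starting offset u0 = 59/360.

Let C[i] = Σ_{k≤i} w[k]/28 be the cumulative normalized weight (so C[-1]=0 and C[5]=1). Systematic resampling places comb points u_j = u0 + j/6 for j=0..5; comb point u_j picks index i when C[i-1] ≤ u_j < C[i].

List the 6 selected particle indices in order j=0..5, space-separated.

C = [0, 1/7, 11/28, 19/28, 1, 1]
j=0: u_0=59/360 ∈ [1/7, 11/28) → index 2
j=1: u_1=119/360 ∈ [1/7, 11/28) → index 2
j=2: u_2=179/360 ∈ [11/28, 19/28) → index 3
j=3: u_3=239/360 ∈ [11/28, 19/28) → index 3
j=4: u_4=299/360 ∈ [19/28, 1) → index 4
j=5: u_5=359/360 ∈ [19/28, 1) → index 4

2 2 3 3 4 4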